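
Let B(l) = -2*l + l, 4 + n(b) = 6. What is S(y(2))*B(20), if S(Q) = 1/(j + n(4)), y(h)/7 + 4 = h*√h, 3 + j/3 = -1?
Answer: 2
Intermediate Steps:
j = -12 (j = -9 + 3*(-1) = -9 - 3 = -12)
n(b) = 2 (n(b) = -4 + 6 = 2)
B(l) = -l
y(h) = -28 + 7*h^(3/2) (y(h) = -28 + 7*(h*√h) = -28 + 7*h^(3/2))
S(Q) = -⅒ (S(Q) = 1/(-12 + 2) = 1/(-10) = -⅒)
S(y(2))*B(20) = -(-1)*20/10 = -⅒*(-20) = 2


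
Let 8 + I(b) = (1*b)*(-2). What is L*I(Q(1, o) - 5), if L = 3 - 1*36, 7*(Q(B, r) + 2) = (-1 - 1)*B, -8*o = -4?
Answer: -1518/7 ≈ -216.86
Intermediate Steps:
o = ½ (o = -⅛*(-4) = ½ ≈ 0.50000)
Q(B, r) = -2 - 2*B/7 (Q(B, r) = -2 + ((-1 - 1)*B)/7 = -2 + (-2*B)/7 = -2 - 2*B/7)
L = -33 (L = 3 - 36 = -33)
I(b) = -8 - 2*b (I(b) = -8 + (1*b)*(-2) = -8 + b*(-2) = -8 - 2*b)
L*I(Q(1, o) - 5) = -33*(-8 - 2*((-2 - 2/7*1) - 5)) = -33*(-8 - 2*((-2 - 2/7) - 5)) = -33*(-8 - 2*(-16/7 - 5)) = -33*(-8 - 2*(-51/7)) = -33*(-8 + 102/7) = -33*46/7 = -1518/7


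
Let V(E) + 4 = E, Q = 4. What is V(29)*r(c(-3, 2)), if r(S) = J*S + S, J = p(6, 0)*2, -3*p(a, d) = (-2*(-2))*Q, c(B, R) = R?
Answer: -1450/3 ≈ -483.33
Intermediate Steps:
V(E) = -4 + E
p(a, d) = -16/3 (p(a, d) = -(-2*(-2))*4/3 = -4*4/3 = -⅓*16 = -16/3)
J = -32/3 (J = -16/3*2 = -32/3 ≈ -10.667)
r(S) = -29*S/3 (r(S) = -32*S/3 + S = -29*S/3)
V(29)*r(c(-3, 2)) = (-4 + 29)*(-29/3*2) = 25*(-58/3) = -1450/3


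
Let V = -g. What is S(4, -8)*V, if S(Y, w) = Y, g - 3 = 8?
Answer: -44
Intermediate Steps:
g = 11 (g = 3 + 8 = 11)
V = -11 (V = -1*11 = -11)
S(4, -8)*V = 4*(-11) = -44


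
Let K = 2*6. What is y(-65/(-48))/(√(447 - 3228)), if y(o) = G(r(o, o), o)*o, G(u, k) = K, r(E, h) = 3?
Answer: -65*I*√309/3708 ≈ -0.30814*I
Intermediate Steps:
K = 12
G(u, k) = 12
y(o) = 12*o
y(-65/(-48))/(√(447 - 3228)) = (12*(-65/(-48)))/(√(447 - 3228)) = (12*(-65*(-1/48)))/(√(-2781)) = (12*(65/48))/((3*I*√309)) = 65*(-I*√309/927)/4 = -65*I*√309/3708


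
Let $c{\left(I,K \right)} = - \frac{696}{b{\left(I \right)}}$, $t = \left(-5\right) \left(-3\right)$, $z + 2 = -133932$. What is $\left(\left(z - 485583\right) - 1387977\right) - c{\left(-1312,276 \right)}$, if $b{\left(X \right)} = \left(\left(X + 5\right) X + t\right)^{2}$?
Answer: $- \frac{203555434298839462}{101397779669} \approx -2.0075 \cdot 10^{6}$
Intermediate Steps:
$z = -133934$ ($z = -2 - 133932 = -133934$)
$t = 15$
$b{\left(X \right)} = \left(15 + X \left(5 + X\right)\right)^{2}$ ($b{\left(X \right)} = \left(\left(X + 5\right) X + 15\right)^{2} = \left(\left(5 + X\right) X + 15\right)^{2} = \left(X \left(5 + X\right) + 15\right)^{2} = \left(15 + X \left(5 + X\right)\right)^{2}$)
$c{\left(I,K \right)} = - \frac{696}{\left(15 + I^{2} + 5 I\right)^{2}}$
$\left(\left(z - 485583\right) - 1387977\right) - c{\left(-1312,276 \right)} = \left(\left(-133934 - 485583\right) - 1387977\right) - - \frac{696}{\left(15 + \left(-1312\right)^{2} + 5 \left(-1312\right)\right)^{2}} = \left(-619517 - 1387977\right) - - \frac{696}{\left(15 + 1721344 - 6560\right)^{2}} = -2007494 - - \frac{696}{2940535610401} = -2007494 - \left(-696\right) \frac{1}{2940535610401} = -2007494 - - \frac{24}{101397779669} = -2007494 + \frac{24}{101397779669} = - \frac{203555434298839462}{101397779669}$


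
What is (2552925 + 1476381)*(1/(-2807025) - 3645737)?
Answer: -13744869228798165452/935675 ≈ -1.4690e+13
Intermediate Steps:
(2552925 + 1476381)*(1/(-2807025) - 3645737) = 4029306*(-1/2807025 - 3645737) = 4029306*(-10233674902426/2807025) = -13744869228798165452/935675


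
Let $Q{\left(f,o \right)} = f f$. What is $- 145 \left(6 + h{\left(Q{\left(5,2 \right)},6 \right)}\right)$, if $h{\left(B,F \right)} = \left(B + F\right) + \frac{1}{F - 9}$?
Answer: $- \frac{15950}{3} \approx -5316.7$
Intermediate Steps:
$Q{\left(f,o \right)} = f^{2}$
$h{\left(B,F \right)} = B + F + \frac{1}{-9 + F}$ ($h{\left(B,F \right)} = \left(B + F\right) + \frac{1}{-9 + F} = B + F + \frac{1}{-9 + F}$)
$- 145 \left(6 + h{\left(Q{\left(5,2 \right)},6 \right)}\right) = - 145 \left(6 + \frac{1 + 6^{2} - 9 \cdot 5^{2} - 54 + 5^{2} \cdot 6}{-9 + 6}\right) = - 145 \left(6 + \frac{1 + 36 - 225 - 54 + 25 \cdot 6}{-3}\right) = - 145 \left(6 - \frac{1 + 36 - 225 - 54 + 150}{3}\right) = - 145 \left(6 - - \frac{92}{3}\right) = - 145 \left(6 + \frac{92}{3}\right) = \left(-145\right) \frac{110}{3} = - \frac{15950}{3}$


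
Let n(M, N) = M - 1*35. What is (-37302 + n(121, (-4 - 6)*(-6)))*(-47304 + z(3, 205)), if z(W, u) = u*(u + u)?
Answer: -1367539136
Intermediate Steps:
n(M, N) = -35 + M (n(M, N) = M - 35 = -35 + M)
z(W, u) = 2*u**2 (z(W, u) = u*(2*u) = 2*u**2)
(-37302 + n(121, (-4 - 6)*(-6)))*(-47304 + z(3, 205)) = (-37302 + (-35 + 121))*(-47304 + 2*205**2) = (-37302 + 86)*(-47304 + 2*42025) = -37216*(-47304 + 84050) = -37216*36746 = -1367539136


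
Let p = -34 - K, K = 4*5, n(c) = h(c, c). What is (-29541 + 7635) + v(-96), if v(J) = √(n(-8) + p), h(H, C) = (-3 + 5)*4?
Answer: -21906 + I*√46 ≈ -21906.0 + 6.7823*I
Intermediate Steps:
h(H, C) = 8 (h(H, C) = 2*4 = 8)
n(c) = 8
K = 20
p = -54 (p = -34 - 1*20 = -34 - 20 = -54)
v(J) = I*√46 (v(J) = √(8 - 54) = √(-46) = I*√46)
(-29541 + 7635) + v(-96) = (-29541 + 7635) + I*√46 = -21906 + I*√46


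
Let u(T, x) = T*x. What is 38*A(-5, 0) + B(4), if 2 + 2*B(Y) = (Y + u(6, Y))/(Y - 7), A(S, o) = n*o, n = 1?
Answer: -17/3 ≈ -5.6667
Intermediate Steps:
A(S, o) = o (A(S, o) = 1*o = o)
B(Y) = -1 + 7*Y/(2*(-7 + Y)) (B(Y) = -1 + ((Y + 6*Y)/(Y - 7))/2 = -1 + ((7*Y)/(-7 + Y))/2 = -1 + (7*Y/(-7 + Y))/2 = -1 + 7*Y/(2*(-7 + Y)))
38*A(-5, 0) + B(4) = 38*0 + (14 + 5*4)/(2*(-7 + 4)) = 0 + (1/2)*(14 + 20)/(-3) = 0 + (1/2)*(-1/3)*34 = 0 - 17/3 = -17/3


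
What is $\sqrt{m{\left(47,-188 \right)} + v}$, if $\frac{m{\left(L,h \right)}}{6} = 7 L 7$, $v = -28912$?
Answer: $i \sqrt{15094} \approx 122.86 i$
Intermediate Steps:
$m{\left(L,h \right)} = 294 L$ ($m{\left(L,h \right)} = 6 \cdot 7 L 7 = 6 \cdot 49 L = 294 L$)
$\sqrt{m{\left(47,-188 \right)} + v} = \sqrt{294 \cdot 47 - 28912} = \sqrt{13818 - 28912} = \sqrt{-15094} = i \sqrt{15094}$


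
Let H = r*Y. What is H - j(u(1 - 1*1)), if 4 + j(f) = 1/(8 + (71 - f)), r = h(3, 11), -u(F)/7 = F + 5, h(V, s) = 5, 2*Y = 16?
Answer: 5015/114 ≈ 43.991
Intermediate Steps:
Y = 8 (Y = (½)*16 = 8)
u(F) = -35 - 7*F (u(F) = -7*(F + 5) = -7*(5 + F) = -35 - 7*F)
r = 5
j(f) = -4 + 1/(79 - f) (j(f) = -4 + 1/(8 + (71 - f)) = -4 + 1/(79 - f))
H = 40 (H = 5*8 = 40)
H - j(u(1 - 1*1)) = 40 - (315 - 4*(-35 - 7*(1 - 1*1)))/(-79 + (-35 - 7*(1 - 1*1))) = 40 - (315 - 4*(-35 - 7*(1 - 1)))/(-79 + (-35 - 7*(1 - 1))) = 40 - (315 - 4*(-35 - 7*0))/(-79 + (-35 - 7*0)) = 40 - (315 - 4*(-35 + 0))/(-79 + (-35 + 0)) = 40 - (315 - 4*(-35))/(-79 - 35) = 40 - (315 + 140)/(-114) = 40 - (-1)*455/114 = 40 - 1*(-455/114) = 40 + 455/114 = 5015/114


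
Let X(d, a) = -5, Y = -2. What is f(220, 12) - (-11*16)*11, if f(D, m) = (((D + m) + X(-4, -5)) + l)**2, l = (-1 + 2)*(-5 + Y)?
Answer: 50336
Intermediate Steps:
l = -7 (l = (-1 + 2)*(-5 - 2) = 1*(-7) = -7)
f(D, m) = (-12 + D + m)**2 (f(D, m) = (((D + m) - 5) - 7)**2 = ((-5 + D + m) - 7)**2 = (-12 + D + m)**2)
f(220, 12) - (-11*16)*11 = (-12 + 220 + 12)**2 - (-11*16)*11 = 220**2 - (-176)*11 = 48400 - 1*(-1936) = 48400 + 1936 = 50336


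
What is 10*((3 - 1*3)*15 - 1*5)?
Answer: -50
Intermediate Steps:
10*((3 - 1*3)*15 - 1*5) = 10*((3 - 3)*15 - 5) = 10*(0*15 - 5) = 10*(0 - 5) = 10*(-5) = -50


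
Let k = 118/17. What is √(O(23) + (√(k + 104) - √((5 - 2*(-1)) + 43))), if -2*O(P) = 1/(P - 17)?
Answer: √(-867 - 52020*√2 + 612*√32062)/102 ≈ 1.8381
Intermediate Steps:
O(P) = -1/(2*(-17 + P)) (O(P) = -1/(2*(P - 17)) = -1/(2*(-17 + P)))
k = 118/17 (k = 118*(1/17) = 118/17 ≈ 6.9412)
√(O(23) + (√(k + 104) - √((5 - 2*(-1)) + 43))) = √(-1/(-34 + 2*23) + (√(118/17 + 104) - √((5 - 2*(-1)) + 43))) = √(-1/(-34 + 46) + (√(1886/17) - √((5 + 2) + 43))) = √(-1/12 + (√32062/17 - √(7 + 43))) = √(-1*1/12 + (√32062/17 - √50)) = √(-1/12 + (√32062/17 - 5*√2)) = √(-1/12 + (-5*√2 + √32062/17)) = √(-1/12 - 5*√2 + √32062/17)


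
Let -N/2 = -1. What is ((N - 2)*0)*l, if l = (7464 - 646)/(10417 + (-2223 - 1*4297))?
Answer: 0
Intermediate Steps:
N = 2 (N = -2*(-1) = 2)
l = 6818/3897 (l = 6818/(10417 + (-2223 - 4297)) = 6818/(10417 - 6520) = 6818/3897 ≈ 1.7496)
((N - 2)*0)*l = ((2 - 2)*0)*(6818/3897) = (0*0)*(6818/3897) = 0*(6818/3897) = 0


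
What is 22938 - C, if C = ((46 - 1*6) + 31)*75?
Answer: 17613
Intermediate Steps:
C = 5325 (C = ((46 - 6) + 31)*75 = (40 + 31)*75 = 71*75 = 5325)
22938 - C = 22938 - 1*5325 = 22938 - 5325 = 17613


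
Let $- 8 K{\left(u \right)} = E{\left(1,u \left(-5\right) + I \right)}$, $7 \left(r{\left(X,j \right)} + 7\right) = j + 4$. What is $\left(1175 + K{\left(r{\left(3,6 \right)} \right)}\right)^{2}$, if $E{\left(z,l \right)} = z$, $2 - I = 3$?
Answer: $\frac{88341201}{64} \approx 1.3803 \cdot 10^{6}$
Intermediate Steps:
$I = -1$ ($I = 2 - 3 = -1$)
$r{\left(X,j \right)} = - \frac{45}{7} + \frac{j}{7}$ ($r{\left(X,j \right)} = -7 + \frac{j + 4}{7} = -7 + \frac{4 + j}{7} = -7 + \left(\frac{4}{7} + \frac{j}{7}\right) = - \frac{45}{7} + \frac{j}{7}$)
$K{\left(u \right)} = - \frac{1}{8}$ ($K{\left(u \right)} = \left(- \frac{1}{8}\right) 1 = - \frac{1}{8}$)
$\left(1175 + K{\left(r{\left(3,6 \right)} \right)}\right)^{2} = \left(1175 - \frac{1}{8}\right)^{2} = \left(\frac{9399}{8}\right)^{2} = \frac{88341201}{64}$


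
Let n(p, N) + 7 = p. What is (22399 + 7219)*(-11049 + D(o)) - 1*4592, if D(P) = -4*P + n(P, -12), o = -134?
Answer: -315554764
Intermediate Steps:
n(p, N) = -7 + p
D(P) = -7 - 3*P (D(P) = -4*P + (-7 + P) = -7 - 3*P)
(22399 + 7219)*(-11049 + D(o)) - 1*4592 = (22399 + 7219)*(-11049 + (-7 - 3*(-134))) - 1*4592 = 29618*(-11049 + (-7 + 402)) - 4592 = 29618*(-11049 + 395) - 4592 = 29618*(-10654) - 4592 = -315550172 - 4592 = -315554764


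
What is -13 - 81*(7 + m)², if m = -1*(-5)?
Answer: -11677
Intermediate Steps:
m = 5
-13 - 81*(7 + m)² = -13 - 81*(7 + 5)² = -13 - 81*12² = -13 - 81*144 = -13 - 11664 = -11677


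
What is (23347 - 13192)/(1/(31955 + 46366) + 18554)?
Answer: 159069951/290633567 ≈ 0.54732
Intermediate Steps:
(23347 - 13192)/(1/(31955 + 46366) + 18554) = 10155/(1/78321 + 18554) = 10155/(1453167835/78321) = 10155*(78321/1453167835) = 159069951/290633567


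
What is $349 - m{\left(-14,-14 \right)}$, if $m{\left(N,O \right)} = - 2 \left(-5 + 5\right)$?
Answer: $349$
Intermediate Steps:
$m{\left(N,O \right)} = 0$ ($m{\left(N,O \right)} = \left(-2\right) 0 = 0$)
$349 - m{\left(-14,-14 \right)} = 349 - 0 = 349 + 0 = 349$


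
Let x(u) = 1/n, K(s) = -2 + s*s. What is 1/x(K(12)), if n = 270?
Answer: 270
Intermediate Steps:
K(s) = -2 + s**2
x(u) = 1/270
1/x(K(12)) = 1/(1/270) = 270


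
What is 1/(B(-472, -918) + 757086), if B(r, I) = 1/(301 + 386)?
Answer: 687/520118083 ≈ 1.3209e-6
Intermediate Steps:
B(r, I) = 1/687
1/(B(-472, -918) + 757086) = 1/(1/687 + 757086) = 1/(520118083/687) = 687/520118083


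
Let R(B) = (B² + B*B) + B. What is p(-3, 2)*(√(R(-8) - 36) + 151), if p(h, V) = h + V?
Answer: -151 - 2*√21 ≈ -160.17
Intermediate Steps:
R(B) = B + 2*B² (R(B) = (B² + B²) + B = 2*B² + B = B + 2*B²)
p(h, V) = V + h
p(-3, 2)*(√(R(-8) - 36) + 151) = (2 - 3)*(√(-8*(1 + 2*(-8)) - 36) + 151) = -(√(-8*(1 - 16) - 36) + 151) = -(√(-8*(-15) - 36) + 151) = -(√(120 - 36) + 151) = -(√84 + 151) = -(2*√21 + 151) = -(151 + 2*√21) = -151 - 2*√21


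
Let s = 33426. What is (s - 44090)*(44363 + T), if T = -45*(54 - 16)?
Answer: -454851592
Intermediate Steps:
T = -1710 (T = -45*38 = -1710)
(s - 44090)*(44363 + T) = (33426 - 44090)*(44363 - 1710) = -10664*42653 = -454851592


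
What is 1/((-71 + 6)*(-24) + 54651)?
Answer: 1/56211 ≈ 1.7790e-5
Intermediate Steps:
1/((-71 + 6)*(-24) + 54651) = 1/(-65*(-24) + 54651) = 1/(1560 + 54651) = 1/56211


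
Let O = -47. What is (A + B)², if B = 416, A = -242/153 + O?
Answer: 3160126225/23409 ≈ 1.3500e+5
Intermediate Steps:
A = -7433/153 (A = -242/153 - 47 = -7433/153 ≈ -48.582)
(A + B)² = (-7433/153 + 416)² = (56215/153)² = 3160126225/23409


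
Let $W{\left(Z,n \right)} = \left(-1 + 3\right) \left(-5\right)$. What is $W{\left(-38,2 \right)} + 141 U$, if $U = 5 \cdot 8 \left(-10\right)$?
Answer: $-56410$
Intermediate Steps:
$W{\left(Z,n \right)} = -10$ ($W{\left(Z,n \right)} = 2 \left(-5\right) = -10$)
$U = -400$ ($U = 40 \left(-10\right) = -400$)
$W{\left(-38,2 \right)} + 141 U = -10 + 141 \left(-400\right) = -10 - 56400 = -56410$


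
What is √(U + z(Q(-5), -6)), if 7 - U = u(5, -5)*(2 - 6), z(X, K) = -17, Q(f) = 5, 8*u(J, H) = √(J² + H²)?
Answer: √(-40 + 10*√2)/2 ≈ 2.5425*I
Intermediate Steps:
u(J, H) = √(H² + J²)/8 (u(J, H) = √(J² + H²)/8 = √(H² + J²)/8)
U = 7 + 5*√2/2 (U = 7 - √((-5)² + 5²)/8*(2 - 6) = 7 - √(25 + 25)/8*(-4) = 7 - √50/8*(-4) = 7 - (5*√2)/8*(-4) = 7 - 5*√2/8*(-4) = 7 - (-5)*√2/2 = 7 + 5*√2/2 ≈ 10.536)
√(U + z(Q(-5), -6)) = √((7 + 5*√2/2) - 17) = √(-10 + 5*√2/2)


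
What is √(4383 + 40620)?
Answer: √45003 ≈ 212.14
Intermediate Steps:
√(4383 + 40620) = √45003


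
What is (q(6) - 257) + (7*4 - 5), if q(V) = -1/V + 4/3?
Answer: -1397/6 ≈ -232.83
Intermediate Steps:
q(V) = 4/3 - 1/V (q(V) = -1/V + 4*(1/3) = -1/V + 4/3 = 4/3 - 1/V)
(q(6) - 257) + (7*4 - 5) = ((4/3 - 1/6) - 257) + (7*4 - 5) = ((4/3 - 1*1/6) - 257) + (28 - 5) = ((4/3 - 1/6) - 257) + 23 = (7/6 - 257) + 23 = -1535/6 + 23 = -1397/6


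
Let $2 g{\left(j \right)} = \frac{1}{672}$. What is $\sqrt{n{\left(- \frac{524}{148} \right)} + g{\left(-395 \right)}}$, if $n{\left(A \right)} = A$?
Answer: $\frac{i \sqrt{136772979}}{6216} \approx 1.8814 i$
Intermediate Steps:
$g{\left(j \right)} = \frac{1}{1344}$ ($g{\left(j \right)} = \frac{1}{2 \cdot 672} = \frac{1}{2} \cdot \frac{1}{672} = \frac{1}{1344}$)
$\sqrt{n{\left(- \frac{524}{148} \right)} + g{\left(-395 \right)}} = \sqrt{- \frac{524}{148} + \frac{1}{1344}} = \sqrt{\left(-524\right) \frac{1}{148} + \frac{1}{1344}} = \sqrt{- \frac{131}{37} + \frac{1}{1344}} = \sqrt{- \frac{176027}{49728}} = \frac{i \sqrt{136772979}}{6216}$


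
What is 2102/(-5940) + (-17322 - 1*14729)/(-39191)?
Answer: 54001729/116397270 ≈ 0.46394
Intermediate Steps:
2102/(-5940) + (-17322 - 1*14729)/(-39191) = 2102*(-1/5940) + (-17322 - 14729)*(-1/39191) = -1051/2970 - 32051*(-1/39191) = -1051/2970 + 32051/39191 = 54001729/116397270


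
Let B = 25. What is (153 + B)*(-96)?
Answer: -17088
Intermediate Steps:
(153 + B)*(-96) = (153 + 25)*(-96) = 178*(-96) = -17088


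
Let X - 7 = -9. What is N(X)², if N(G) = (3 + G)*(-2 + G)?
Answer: 16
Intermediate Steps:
X = -2 (X = 7 - 9 = -2)
N(G) = (-2 + G)*(3 + G)
N(X)² = (-6 - 2 + (-2)²)² = (-6 - 2 + 4)² = (-4)² = 16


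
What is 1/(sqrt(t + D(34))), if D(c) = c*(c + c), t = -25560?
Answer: -I*sqrt(1453)/5812 ≈ -0.0065585*I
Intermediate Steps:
D(c) = 2*c**2 (D(c) = c*(2*c) = 2*c**2)
1/(sqrt(t + D(34))) = 1/(sqrt(-25560 + 2*34**2)) = 1/(sqrt(-25560 + 2*1156)) = 1/(sqrt(-25560 + 2312)) = 1/(sqrt(-23248)) = 1/(4*I*sqrt(1453)) = -I*sqrt(1453)/5812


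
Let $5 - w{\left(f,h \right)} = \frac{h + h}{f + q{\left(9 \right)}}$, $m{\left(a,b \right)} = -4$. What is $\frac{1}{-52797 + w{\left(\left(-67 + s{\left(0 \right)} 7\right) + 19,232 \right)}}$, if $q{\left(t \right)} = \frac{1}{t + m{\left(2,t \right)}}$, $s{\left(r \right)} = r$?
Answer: $- \frac{239}{12614968} \approx -1.8946 \cdot 10^{-5}$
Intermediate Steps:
$q{\left(t \right)} = \frac{1}{-4 + t}$ ($q{\left(t \right)} = \frac{1}{t - 4} = \frac{1}{-4 + t}$)
$w{\left(f,h \right)} = 5 - \frac{2 h}{\frac{1}{5} + f}$ ($w{\left(f,h \right)} = 5 - \frac{h + h}{f + \frac{1}{-4 + 9}} = 5 - \frac{2 h}{f + \frac{1}{5}} = 5 - \frac{2 h}{\frac{1}{5} + f}$)
$\frac{1}{-52797 + w{\left(\left(-67 + s{\left(0 \right)} 7\right) + 19,232 \right)}} = \frac{1}{-52797 + \frac{5 \left(1 - 464 + 5 \left(\left(-67 + 0 \cdot 7\right) + 19\right)\right)}{1 + 5 \left(\left(-67 + 0 \cdot 7\right) + 19\right)}} = \frac{1}{-52797 + \frac{5 \left(1 - 464 + 5 \left(\left(-67 + 0\right) + 19\right)\right)}{1 + 5 \left(\left(-67 + 0\right) + 19\right)}} = \frac{1}{-52797 + \frac{5 \left(1 - 464 + 5 \left(-67 + 19\right)\right)}{1 + 5 \left(-67 + 19\right)}} = \frac{1}{-52797 + \frac{5 \left(1 - 464 + 5 \left(-48\right)\right)}{1 + 5 \left(-48\right)}} = \frac{1}{-52797 + \frac{5 \left(1 - 464 - 240\right)}{1 - 240}} = \frac{1}{-52797 + 5 \frac{1}{-239} \left(-703\right)} = \frac{1}{-52797 + 5 \left(- \frac{1}{239}\right) \left(-703\right)} = \frac{1}{-52797 + \frac{3515}{239}} = \frac{1}{- \frac{12614968}{239}} = - \frac{239}{12614968}$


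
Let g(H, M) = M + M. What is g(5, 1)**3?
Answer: 8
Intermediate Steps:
g(H, M) = 2*M
g(5, 1)**3 = (2*1)**3 = 2**3 = 8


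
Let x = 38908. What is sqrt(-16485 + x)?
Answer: sqrt(22423) ≈ 149.74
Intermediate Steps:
sqrt(-16485 + x) = sqrt(-16485 + 38908) = sqrt(22423)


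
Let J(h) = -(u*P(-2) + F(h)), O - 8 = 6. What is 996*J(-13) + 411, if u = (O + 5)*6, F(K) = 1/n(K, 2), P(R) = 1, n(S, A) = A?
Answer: -113631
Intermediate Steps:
O = 14 (O = 8 + 6 = 14)
F(K) = ½ (F(K) = 1/2 = ½)
u = 114 (u = (14 + 5)*6 = 19*6 = 114)
J(h) = -229/2 (J(h) = -(114*1 + ½) = -(114 + ½) = -1*229/2 = -229/2)
996*J(-13) + 411 = 996*(-229/2) + 411 = -114042 + 411 = -113631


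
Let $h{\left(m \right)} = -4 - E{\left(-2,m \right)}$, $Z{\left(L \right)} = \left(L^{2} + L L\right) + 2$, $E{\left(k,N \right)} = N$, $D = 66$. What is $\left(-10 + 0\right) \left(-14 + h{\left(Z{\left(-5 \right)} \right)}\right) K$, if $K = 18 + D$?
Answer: $58800$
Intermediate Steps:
$K = 84$ ($K = 18 + 66 = 84$)
$Z{\left(L \right)} = 2 + 2 L^{2}$ ($Z{\left(L \right)} = \left(L^{2} + L^{2}\right) + 2 = 2 L^{2} + 2 = 2 + 2 L^{2}$)
$h{\left(m \right)} = -4 - m$
$\left(-10 + 0\right) \left(-14 + h{\left(Z{\left(-5 \right)} \right)}\right) K = \left(-10 + 0\right) \left(-14 - \left(6 + 50\right)\right) 84 = - 10 \left(-14 - \left(6 + 50\right)\right) 84 = - 10 \left(-14 - 56\right) 84 = \left(-10\right) \left(-70\right) 84 = 700 \cdot 84 = 58800$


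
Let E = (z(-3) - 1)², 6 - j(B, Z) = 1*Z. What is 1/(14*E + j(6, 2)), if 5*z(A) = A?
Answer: 25/996 ≈ 0.025100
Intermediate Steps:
j(B, Z) = 6 - Z
z(A) = A/5
E = 64/25 (E = ((⅕)*(-3) - 1)² = (-⅗ - 1)² = (-8/5)² = 64/25 ≈ 2.5600)
1/(14*E + j(6, 2)) = 1/(14*(64/25) + (6 - 1*2)) = 1/(896/25 + (6 - 2)) = 1/(896/25 + 4) = 1/(996/25) = 25/996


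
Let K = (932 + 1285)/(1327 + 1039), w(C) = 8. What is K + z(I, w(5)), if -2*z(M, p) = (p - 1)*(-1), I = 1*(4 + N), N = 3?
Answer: 5249/1183 ≈ 4.4370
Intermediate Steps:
I = 7 (I = 1*(4 + 3) = 1*7 = 7)
z(M, p) = -1/2 + p/2 (z(M, p) = -(p - 1)*(-1)/2 = -(-1 + p)*(-1)/2 = -(1 - p)/2 = -1/2 + p/2)
K = 2217/2366 ≈ 0.93702
K + z(I, w(5)) = 2217/2366 + (-1/2 + (1/2)*8) = 2217/2366 + (-1/2 + 4) = 2217/2366 + 7/2 = 5249/1183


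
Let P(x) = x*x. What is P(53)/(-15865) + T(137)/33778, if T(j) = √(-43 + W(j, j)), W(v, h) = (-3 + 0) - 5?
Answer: -2809/15865 + I*√51/33778 ≈ -0.17706 + 0.00021142*I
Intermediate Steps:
W(v, h) = -8 (W(v, h) = -3 - 5 = -8)
T(j) = I*√51 (T(j) = √(-43 - 8) = √(-51) = I*√51)
P(x) = x²
P(53)/(-15865) + T(137)/33778 = 53²/(-15865) + (I*√51)/33778 = 2809*(-1/15865) + (I*√51)*(1/33778) = -2809/15865 + I*√51/33778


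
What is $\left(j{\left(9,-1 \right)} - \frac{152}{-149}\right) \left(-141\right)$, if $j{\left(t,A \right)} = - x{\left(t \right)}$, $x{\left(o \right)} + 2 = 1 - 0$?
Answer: $- \frac{42441}{149} \approx -284.84$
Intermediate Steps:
$x{\left(o \right)} = -1$ ($x{\left(o \right)} = -2 + \left(1 - 0\right) = -2 + \left(1 + 0\right) = -2 + 1 = -1$)
$j{\left(t,A \right)} = 1$ ($j{\left(t,A \right)} = \left(-1\right) \left(-1\right) = 1$)
$\left(j{\left(9,-1 \right)} - \frac{152}{-149}\right) \left(-141\right) = \left(1 - \frac{152}{-149}\right) \left(-141\right) = \left(1 - - \frac{152}{149}\right) \left(-141\right) = \left(1 + \frac{152}{149}\right) \left(-141\right) = \frac{301}{149} \left(-141\right) = - \frac{42441}{149}$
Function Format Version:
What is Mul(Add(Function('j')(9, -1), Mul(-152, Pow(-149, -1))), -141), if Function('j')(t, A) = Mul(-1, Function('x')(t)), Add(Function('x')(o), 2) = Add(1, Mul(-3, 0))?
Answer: Rational(-42441, 149) ≈ -284.84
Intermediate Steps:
Function('x')(o) = -1 (Function('x')(o) = Add(-2, Add(1, Mul(-3, 0))) = Add(-2, Add(1, 0)) = Add(-2, 1) = -1)
Function('j')(t, A) = 1 (Function('j')(t, A) = Mul(-1, -1) = 1)
Mul(Add(Function('j')(9, -1), Mul(-152, Pow(-149, -1))), -141) = Mul(Add(1, Mul(-152, Pow(-149, -1))), -141) = Mul(Add(1, Mul(-152, Rational(-1, 149))), -141) = Mul(Add(1, Rational(152, 149)), -141) = Mul(Rational(301, 149), -141) = Rational(-42441, 149)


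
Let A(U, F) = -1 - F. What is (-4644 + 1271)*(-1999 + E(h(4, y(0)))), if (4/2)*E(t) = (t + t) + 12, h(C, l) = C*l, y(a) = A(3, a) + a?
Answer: 6735881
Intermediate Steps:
y(a) = -1 (y(a) = (-1 - a) + a = -1)
E(t) = 6 + t (E(t) = ((t + t) + 12)/2 = (2*t + 12)/2 = (12 + 2*t)/2 = 6 + t)
(-4644 + 1271)*(-1999 + E(h(4, y(0)))) = (-4644 + 1271)*(-1999 + (6 + 4*(-1))) = -3373*(-1999 + (6 - 4)) = -3373*(-1999 + 2) = -3373*(-1997) = 6735881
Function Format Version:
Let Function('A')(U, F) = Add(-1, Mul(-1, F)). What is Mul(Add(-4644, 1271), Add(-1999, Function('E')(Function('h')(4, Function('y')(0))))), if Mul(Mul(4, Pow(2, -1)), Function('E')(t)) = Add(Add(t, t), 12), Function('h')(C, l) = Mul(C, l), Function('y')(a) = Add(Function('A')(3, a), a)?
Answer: 6735881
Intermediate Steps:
Function('y')(a) = -1 (Function('y')(a) = Add(Add(-1, Mul(-1, a)), a) = -1)
Function('E')(t) = Add(6, t) (Function('E')(t) = Mul(Rational(1, 2), Add(Add(t, t), 12)) = Mul(Rational(1, 2), Add(Mul(2, t), 12)) = Mul(Rational(1, 2), Add(12, Mul(2, t))) = Add(6, t))
Mul(Add(-4644, 1271), Add(-1999, Function('E')(Function('h')(4, Function('y')(0))))) = Mul(Add(-4644, 1271), Add(-1999, Add(6, Mul(4, -1)))) = Mul(-3373, Add(-1999, Add(6, -4))) = Mul(-3373, Add(-1999, 2)) = Mul(-3373, -1997) = 6735881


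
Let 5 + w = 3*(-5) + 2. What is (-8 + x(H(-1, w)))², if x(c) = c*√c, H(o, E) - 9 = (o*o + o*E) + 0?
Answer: 22016 - 896*√7 ≈ 19645.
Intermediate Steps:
w = -18 (w = -5 + (3*(-5) + 2) = -5 + (-15 + 2) = -5 - 13 = -18)
H(o, E) = 9 + o² + E*o (H(o, E) = 9 + ((o*o + o*E) + 0) = 9 + ((o² + E*o) + 0) = 9 + (o² + E*o) = 9 + o² + E*o)
x(c) = c^(3/2)
(-8 + x(H(-1, w)))² = (-8 + (9 + (-1)² - 18*(-1))^(3/2))² = (-8 + (9 + 1 + 18)^(3/2))² = (-8 + 28^(3/2))² = (-8 + 56*√7)²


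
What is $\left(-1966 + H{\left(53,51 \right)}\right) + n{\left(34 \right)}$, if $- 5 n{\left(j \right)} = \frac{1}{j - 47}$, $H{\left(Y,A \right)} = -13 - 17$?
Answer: $- \frac{129739}{65} \approx -1996.0$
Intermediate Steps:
$H{\left(Y,A \right)} = -30$ ($H{\left(Y,A \right)} = -13 - 17 = -30$)
$n{\left(j \right)} = - \frac{1}{5 \left(-47 + j\right)}$ ($n{\left(j \right)} = - \frac{1}{5 \left(j - 47\right)} = - \frac{1}{5 \left(-47 + j\right)}$)
$\left(-1966 + H{\left(53,51 \right)}\right) + n{\left(34 \right)} = \left(-1966 - 30\right) - \frac{1}{-235 + 5 \cdot 34} = -1996 - \frac{1}{-235 + 170} = -1996 - \frac{1}{-65} = -1996 - - \frac{1}{65} = -1996 + \frac{1}{65} = - \frac{129739}{65}$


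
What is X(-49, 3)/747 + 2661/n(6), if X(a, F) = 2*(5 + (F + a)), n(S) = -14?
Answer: -1988915/10458 ≈ -190.18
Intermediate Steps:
X(a, F) = 10 + 2*F + 2*a (X(a, F) = 2*(5 + F + a) = 10 + 2*F + 2*a)
X(-49, 3)/747 + 2661/n(6) = (10 + 2*3 + 2*(-49))/747 + 2661/(-14) = (10 + 6 - 98)*(1/747) + 2661*(-1/14) = -82*1/747 - 2661/14 = -82/747 - 2661/14 = -1988915/10458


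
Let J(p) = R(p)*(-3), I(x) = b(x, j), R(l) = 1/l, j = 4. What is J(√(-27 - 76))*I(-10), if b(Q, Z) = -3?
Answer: -9*I*√103/103 ≈ -0.8868*I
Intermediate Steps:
I(x) = -3
J(p) = -3/p
J(√(-27 - 76))*I(-10) = -3/√(-27 - 76)*(-3) = -3*(-I*√103/103)*(-3) = -(-3)*I*√103/103*(-3) = (3*I*√103/103)*(-3) = -9*I*√103/103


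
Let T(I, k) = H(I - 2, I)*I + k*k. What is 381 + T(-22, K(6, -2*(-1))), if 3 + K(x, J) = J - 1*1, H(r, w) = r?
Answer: 913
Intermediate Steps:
K(x, J) = -4 + J (K(x, J) = -3 + (J - 1*1) = -3 + (J - 1) = -3 + (-1 + J) = -4 + J)
T(I, k) = k**2 + I*(-2 + I) (T(I, k) = (I - 2)*I + k*k = (-2 + I)*I + k**2 = I*(-2 + I) + k**2 = k**2 + I*(-2 + I))
381 + T(-22, K(6, -2*(-1))) = 381 + ((-4 - 2*(-1))**2 - 22*(-2 - 22)) = 381 + ((-4 + 2)**2 - 22*(-24)) = 381 + ((-2)**2 + 528) = 381 + (4 + 528) = 381 + 532 = 913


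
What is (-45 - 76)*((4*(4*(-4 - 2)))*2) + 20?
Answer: 23252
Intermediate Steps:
(-45 - 76)*((4*(4*(-4 - 2)))*2) + 20 = -121*4*(4*(-6))*2 + 20 = -121*4*(-24)*2 + 20 = -(-11616)*2 + 20 = -121*(-192) + 20 = 23232 + 20 = 23252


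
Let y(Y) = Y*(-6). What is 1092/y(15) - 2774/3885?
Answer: -49912/3885 ≈ -12.847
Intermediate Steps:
y(Y) = -6*Y
1092/y(15) - 2774/3885 = 1092/((-6*15)) - 2774/3885 = 1092/(-90) - 2774*1/3885 = 1092*(-1/90) - 2774/3885 = -182/15 - 2774/3885 = -49912/3885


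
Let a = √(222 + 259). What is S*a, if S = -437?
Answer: -437*√481 ≈ -9584.2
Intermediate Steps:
a = √481 ≈ 21.932
S*a = -437*√481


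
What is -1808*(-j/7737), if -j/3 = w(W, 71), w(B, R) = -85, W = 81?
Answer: 153680/2579 ≈ 59.589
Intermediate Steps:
j = 255 (j = -3*(-85) = 255)
-1808*(-j/7737) = -1808/((-7737/255)) = -1808/((-7737*1/255)) = -1808/(-2579/85) = -1808*(-85/2579) = 153680/2579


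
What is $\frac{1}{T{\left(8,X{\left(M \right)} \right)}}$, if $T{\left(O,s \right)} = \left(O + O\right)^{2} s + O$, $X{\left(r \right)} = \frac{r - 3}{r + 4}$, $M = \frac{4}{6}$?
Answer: $- \frac{1}{120} \approx -0.0083333$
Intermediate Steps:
$M = \frac{2}{3}$ ($M = 4 \cdot \frac{1}{6} = \frac{2}{3} \approx 0.66667$)
$X{\left(r \right)} = \frac{-3 + r}{4 + r}$
$T{\left(O,s \right)} = O + 4 s O^{2}$ ($T{\left(O,s \right)} = \left(2 O\right)^{2} s + O = 4 O^{2} s + O = 4 s O^{2} + O = O + 4 s O^{2}$)
$\frac{1}{T{\left(8,X{\left(M \right)} \right)}} = \frac{1}{8 \left(1 + 4 \cdot 8 \frac{-3 + \frac{2}{3}}{4 + \frac{2}{3}}\right)} = \frac{1}{8 \left(1 + 4 \cdot 8 \frac{1}{\frac{14}{3}} \left(- \frac{7}{3}\right)\right)} = \frac{1}{8 \left(1 + 4 \cdot 8 \cdot \frac{3}{14} \left(- \frac{7}{3}\right)\right)} = \frac{1}{8 \left(1 + 4 \cdot 8 \left(- \frac{1}{2}\right)\right)} = \frac{1}{8 \left(1 - 16\right)} = \frac{1}{8 \left(-15\right)} = \frac{1}{-120} = - \frac{1}{120}$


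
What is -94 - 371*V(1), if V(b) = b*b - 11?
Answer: 3616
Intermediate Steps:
V(b) = -11 + b² (V(b) = b² - 11 = -11 + b²)
-94 - 371*V(1) = -94 - 371*(-11 + 1²) = -94 - 371*(-11 + 1) = -94 - 371*(-10) = -94 + 3710 = 3616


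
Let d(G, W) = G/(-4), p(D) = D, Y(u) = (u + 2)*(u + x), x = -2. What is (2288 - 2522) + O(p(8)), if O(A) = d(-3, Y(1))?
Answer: -933/4 ≈ -233.25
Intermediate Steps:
Y(u) = (-2 + u)*(2 + u) (Y(u) = (u + 2)*(u - 2) = (2 + u)*(-2 + u) = (-2 + u)*(2 + u))
d(G, W) = -G/4 (d(G, W) = G*(-1/4) = -G/4)
O(A) = 3/4 (O(A) = -1/4*(-3) = 3/4)
(2288 - 2522) + O(p(8)) = (2288 - 2522) + 3/4 = -234 + 3/4 = -933/4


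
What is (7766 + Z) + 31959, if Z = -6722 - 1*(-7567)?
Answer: 40570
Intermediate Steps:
Z = 845 (Z = -6722 + 7567 = 845)
(7766 + Z) + 31959 = (7766 + 845) + 31959 = 8611 + 31959 = 40570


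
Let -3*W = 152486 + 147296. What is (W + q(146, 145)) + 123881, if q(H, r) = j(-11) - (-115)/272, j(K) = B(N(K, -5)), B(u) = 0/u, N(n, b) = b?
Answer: 19546537/816 ≈ 23954.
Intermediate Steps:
B(u) = 0
j(K) = 0
W = -299782/3 (W = -(152486 + 147296)/3 = -1/3*299782 = -299782/3 ≈ -99927.)
q(H, r) = 115/272 (q(H, r) = 0 - (-115)/272 = 0 - 1*(-115/272) = 0 + 115/272 = 115/272)
(W + q(146, 145)) + 123881 = (-299782/3 + 115/272) + 123881 = -81540359/816 + 123881 = 19546537/816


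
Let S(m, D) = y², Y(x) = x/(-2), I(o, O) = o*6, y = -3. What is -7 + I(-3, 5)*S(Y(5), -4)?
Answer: -169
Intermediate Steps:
I(o, O) = 6*o
Y(x) = -x/2 (Y(x) = x*(-½) = -x/2)
S(m, D) = 9 (S(m, D) = (-3)² = 9)
-7 + I(-3, 5)*S(Y(5), -4) = -7 + (6*(-3))*9 = -7 - 18*9 = -7 - 162 = -169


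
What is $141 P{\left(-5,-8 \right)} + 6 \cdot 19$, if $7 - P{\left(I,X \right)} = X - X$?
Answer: $1101$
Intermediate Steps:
$P{\left(I,X \right)} = 7$ ($P{\left(I,X \right)} = 7 - \left(X - X\right) = 7 - 0 = 7 + 0 = 7$)
$141 P{\left(-5,-8 \right)} + 6 \cdot 19 = 141 \cdot 7 + 6 \cdot 19 = 987 + 114 = 1101$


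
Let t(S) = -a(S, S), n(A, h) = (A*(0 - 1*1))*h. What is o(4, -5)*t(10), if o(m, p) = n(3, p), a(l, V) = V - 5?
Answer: -75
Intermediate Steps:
a(l, V) = -5 + V
n(A, h) = -A*h (n(A, h) = (A*(0 - 1))*h = (A*(-1))*h = (-A)*h = -A*h)
o(m, p) = -3*p (o(m, p) = -1*3*p = -3*p)
t(S) = 5 - S (t(S) = -(-5 + S) = 5 - S)
o(4, -5)*t(10) = (-3*(-5))*(5 - 1*10) = 15*(5 - 10) = 15*(-5) = -75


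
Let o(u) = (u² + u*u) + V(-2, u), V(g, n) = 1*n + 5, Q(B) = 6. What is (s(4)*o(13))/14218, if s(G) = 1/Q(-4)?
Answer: 89/21327 ≈ 0.0041731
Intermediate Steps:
V(g, n) = 5 + n (V(g, n) = n + 5 = 5 + n)
o(u) = 5 + u + 2*u² (o(u) = (u² + u*u) + (5 + u) = (u² + u²) + (5 + u) = 2*u² + (5 + u) = 5 + u + 2*u²)
s(G) = ⅙ (s(G) = 1/6 = ⅙)
(s(4)*o(13))/14218 = ((5 + 13 + 2*13²)/6)/14218 = ((5 + 13 + 2*169)/6)*(1/14218) = ((5 + 13 + 338)/6)*(1/14218) = ((⅙)*356)*(1/14218) = (178/3)*(1/14218) = 89/21327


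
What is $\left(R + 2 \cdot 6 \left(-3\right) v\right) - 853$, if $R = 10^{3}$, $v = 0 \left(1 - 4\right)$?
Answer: $147$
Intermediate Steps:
$v = 0$ ($v = 0 \left(-3\right) = 0$)
$R = 1000$
$\left(R + 2 \cdot 6 \left(-3\right) v\right) - 853 = \left(1000 + 2 \cdot 6 \left(-3\right) 0\right) - 853 = \left(1000 + 2 \left(-18\right) 0\right) - 853 = \left(1000 - 0\right) - 853 = \left(1000 + 0\right) - 853 = 1000 - 853 = 147$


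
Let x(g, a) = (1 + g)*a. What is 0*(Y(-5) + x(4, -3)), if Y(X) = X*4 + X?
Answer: 0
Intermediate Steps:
x(g, a) = a*(1 + g)
Y(X) = 5*X (Y(X) = 4*X + X = 5*X)
0*(Y(-5) + x(4, -3)) = 0*(5*(-5) - 3*(1 + 4)) = 0*(-25 - 3*5) = 0*(-25 - 15) = 0*(-40) = 0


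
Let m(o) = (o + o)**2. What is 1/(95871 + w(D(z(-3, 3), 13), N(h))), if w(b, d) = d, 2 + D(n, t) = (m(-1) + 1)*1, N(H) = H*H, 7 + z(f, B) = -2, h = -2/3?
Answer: 9/862843 ≈ 1.0431e-5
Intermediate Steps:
h = -2/3 (h = -2*1/3 = -2/3 ≈ -0.66667)
z(f, B) = -9 (z(f, B) = -7 - 2 = -9)
N(H) = H**2
m(o) = 4*o**2 (m(o) = (2*o)**2 = 4*o**2)
D(n, t) = 3 (D(n, t) = -2 + (4*(-1)**2 + 1)*1 = -2 + (4*1 + 1)*1 = -2 + (4 + 1)*1 = -2 + 5*1 = -2 + 5 = 3)
1/(95871 + w(D(z(-3, 3), 13), N(h))) = 1/(95871 + (-2/3)**2) = 1/(95871 + 4/9) = 1/(862843/9) = 9/862843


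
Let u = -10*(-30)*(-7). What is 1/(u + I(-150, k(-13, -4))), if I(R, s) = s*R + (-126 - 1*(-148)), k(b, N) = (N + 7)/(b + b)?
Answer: -13/26789 ≈ -0.00048527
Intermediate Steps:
k(b, N) = (7 + N)/(2*b) (k(b, N) = (7 + N)/((2*b)) = (7 + N)*(1/(2*b)) = (7 + N)/(2*b))
I(R, s) = 22 + R*s (I(R, s) = R*s + (-126 + 148) = R*s + 22 = 22 + R*s)
u = -2100 (u = 300*(-7) = -2100)
1/(u + I(-150, k(-13, -4))) = 1/(-2100 + (22 - 75*(7 - 4)/(-13))) = 1/(-2100 + (22 - 75*(-1)*3/13)) = 1/(-2100 + (22 - 150*(-3/26))) = 1/(-2100 + (22 + 225/13)) = 1/(-2100 + 511/13) = 1/(-26789/13) = -13/26789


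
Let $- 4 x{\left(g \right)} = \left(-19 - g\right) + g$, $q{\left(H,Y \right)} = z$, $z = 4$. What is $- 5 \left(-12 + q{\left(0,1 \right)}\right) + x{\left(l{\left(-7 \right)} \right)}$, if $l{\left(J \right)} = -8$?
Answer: $\frac{179}{4} \approx 44.75$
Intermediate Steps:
$q{\left(H,Y \right)} = 4$
$x{\left(g \right)} = \frac{19}{4}$ ($x{\left(g \right)} = - \frac{\left(-19 - g\right) + g}{4} = \left(- \frac{1}{4}\right) \left(-19\right) = \frac{19}{4}$)
$- 5 \left(-12 + q{\left(0,1 \right)}\right) + x{\left(l{\left(-7 \right)} \right)} = - 5 \left(-12 + 4\right) + \frac{19}{4} = \left(-5\right) \left(-8\right) + \frac{19}{4} = 40 + \frac{19}{4} = \frac{179}{4}$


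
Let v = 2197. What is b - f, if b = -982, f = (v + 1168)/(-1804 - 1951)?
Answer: -736809/751 ≈ -981.10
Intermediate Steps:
f = -673/751 (f = (2197 + 1168)/(-1804 - 1951) = 3365/(-3755) = 3365*(-1/3755) = -673/751 ≈ -0.89614)
b - f = -982 - 1*(-673/751) = -982 + 673/751 = -736809/751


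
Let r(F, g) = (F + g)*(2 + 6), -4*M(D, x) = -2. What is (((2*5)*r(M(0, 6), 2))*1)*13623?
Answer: 2724600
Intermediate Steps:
M(D, x) = 1/2 (M(D, x) = -1/4*(-2) = 1/2)
r(F, g) = 8*F + 8*g (r(F, g) = (F + g)*8 = 8*F + 8*g)
(((2*5)*r(M(0, 6), 2))*1)*13623 = (((2*5)*(8*(1/2) + 8*2))*1)*13623 = ((10*(4 + 16))*1)*13623 = ((10*20)*1)*13623 = (200*1)*13623 = 200*13623 = 2724600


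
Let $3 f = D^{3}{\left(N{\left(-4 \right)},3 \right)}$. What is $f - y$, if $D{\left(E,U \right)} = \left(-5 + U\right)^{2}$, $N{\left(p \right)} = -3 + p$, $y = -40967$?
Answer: $\frac{122965}{3} \approx 40988.0$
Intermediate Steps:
$f = \frac{64}{3}$ ($f = \frac{\left(\left(-5 + 3\right)^{2}\right)^{3}}{3} = \frac{\left(\left(-2\right)^{2}\right)^{3}}{3} = \frac{4^{3}}{3} = \frac{1}{3} \cdot 64 = \frac{64}{3} \approx 21.333$)
$f - y = \frac{64}{3} - -40967 = \frac{64}{3} + 40967 = \frac{122965}{3}$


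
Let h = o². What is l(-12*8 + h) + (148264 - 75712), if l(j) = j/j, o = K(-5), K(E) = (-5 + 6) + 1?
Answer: 72553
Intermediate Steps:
K(E) = 2 (K(E) = 1 + 1 = 2)
o = 2
h = 4 (h = 2² = 4)
l(j) = 1
l(-12*8 + h) + (148264 - 75712) = 1 + (148264 - 75712) = 1 + 72552 = 72553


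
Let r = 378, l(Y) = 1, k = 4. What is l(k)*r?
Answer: 378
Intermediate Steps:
l(k)*r = 1*378 = 378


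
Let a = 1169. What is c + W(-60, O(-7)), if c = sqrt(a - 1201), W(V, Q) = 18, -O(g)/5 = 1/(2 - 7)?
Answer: 18 + 4*I*sqrt(2) ≈ 18.0 + 5.6569*I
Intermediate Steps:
O(g) = 1 (O(g) = -5/(2 - 7) = -5/(-5) = -5*(-1/5) = 1)
c = 4*I*sqrt(2) (c = sqrt(1169 - 1201) = sqrt(-32) = 4*I*sqrt(2) ≈ 5.6569*I)
c + W(-60, O(-7)) = 4*I*sqrt(2) + 18 = 18 + 4*I*sqrt(2)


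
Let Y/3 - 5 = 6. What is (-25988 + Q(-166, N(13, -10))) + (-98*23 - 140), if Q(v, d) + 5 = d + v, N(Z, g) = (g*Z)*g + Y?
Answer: -27220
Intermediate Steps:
Y = 33 (Y = 15 + 3*6 = 15 + 18 = 33)
N(Z, g) = 33 + Z*g² (N(Z, g) = (g*Z)*g + 33 = (Z*g)*g + 33 = Z*g² + 33 = 33 + Z*g²)
Q(v, d) = -5 + d + v (Q(v, d) = -5 + (d + v) = -5 + d + v)
(-25988 + Q(-166, N(13, -10))) + (-98*23 - 140) = (-25988 + (-5 + (33 + 13*(-10)²) - 166)) + (-98*23 - 140) = (-25988 + (-5 + (33 + 13*100) - 166)) + (-2254 - 140) = (-25988 + (-5 + (33 + 1300) - 166)) - 2394 = (-25988 + (-5 + 1333 - 166)) - 2394 = (-25988 + 1162) - 2394 = -24826 - 2394 = -27220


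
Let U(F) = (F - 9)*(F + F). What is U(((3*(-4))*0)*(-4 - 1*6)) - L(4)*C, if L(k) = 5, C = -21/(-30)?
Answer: -7/2 ≈ -3.5000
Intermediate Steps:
C = 7/10 (C = -21*(-1/30) = 7/10 ≈ 0.70000)
U(F) = 2*F*(-9 + F) (U(F) = (-9 + F)*(2*F) = 2*F*(-9 + F))
U(((3*(-4))*0)*(-4 - 1*6)) - L(4)*C = 2*(((3*(-4))*0)*(-4 - 1*6))*(-9 + ((3*(-4))*0)*(-4 - 1*6)) - 5*7/10 = 2*((-12*0)*(-4 - 6))*(-9 + (-12*0)*(-4 - 6)) - 1*7/2 = 2*(0*(-10))*(-9 + 0*(-10)) - 7/2 = 2*0*(-9 + 0) - 7/2 = 2*0*(-9) - 7/2 = 0 - 7/2 = -7/2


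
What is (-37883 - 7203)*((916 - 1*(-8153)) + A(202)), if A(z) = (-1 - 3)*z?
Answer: -372455446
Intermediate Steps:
A(z) = -4*z
(-37883 - 7203)*((916 - 1*(-8153)) + A(202)) = (-37883 - 7203)*((916 - 1*(-8153)) - 4*202) = -45086*((916 + 8153) - 808) = -45086*(9069 - 808) = -45086*8261 = -372455446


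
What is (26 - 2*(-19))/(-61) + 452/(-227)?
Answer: -42100/13847 ≈ -3.0404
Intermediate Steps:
(26 - 2*(-19))/(-61) + 452/(-227) = (26 + 38)*(-1/61) + 452*(-1/227) = 64*(-1/61) - 452/227 = -64/61 - 452/227 = -42100/13847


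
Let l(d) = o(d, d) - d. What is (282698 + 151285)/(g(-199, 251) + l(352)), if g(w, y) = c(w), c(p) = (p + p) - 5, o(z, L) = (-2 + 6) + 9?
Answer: -433983/742 ≈ -584.88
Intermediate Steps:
o(z, L) = 13 (o(z, L) = 4 + 9 = 13)
c(p) = -5 + 2*p (c(p) = 2*p - 5 = -5 + 2*p)
l(d) = 13 - d
g(w, y) = -5 + 2*w
(282698 + 151285)/(g(-199, 251) + l(352)) = (282698 + 151285)/((-5 + 2*(-199)) + (13 - 1*352)) = 433983/((-5 - 398) + (13 - 352)) = 433983/(-403 - 339) = 433983/(-742) = 433983*(-1/742) = -433983/742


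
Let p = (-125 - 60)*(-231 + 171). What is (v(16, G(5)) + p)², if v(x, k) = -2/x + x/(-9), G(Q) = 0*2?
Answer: 638501677969/5184 ≈ 1.2317e+8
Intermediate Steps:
G(Q) = 0
v(x, k) = -2/x - x/9 (v(x, k) = -2/x + x*(-⅑) = -2/x - x/9)
p = 11100 (p = -185*(-60) = 11100)
(v(16, G(5)) + p)² = ((-2/16 - ⅑*16) + 11100)² = ((-2*1/16 - 16/9) + 11100)² = ((-⅛ - 16/9) + 11100)² = (-137/72 + 11100)² = (799063/72)² = 638501677969/5184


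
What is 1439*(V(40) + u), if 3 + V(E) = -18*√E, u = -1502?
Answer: -2165695 - 51804*√10 ≈ -2.3295e+6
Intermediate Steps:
V(E) = -3 - 18*√E
1439*(V(40) + u) = 1439*((-3 - 36*√10) - 1502) = 1439*(-1505 - 36*√10) = -2165695 - 51804*√10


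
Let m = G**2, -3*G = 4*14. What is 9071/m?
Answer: 81639/3136 ≈ 26.033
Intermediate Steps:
G = -56/3 (G = -4*14/3 = -1/3*56 = -56/3 ≈ -18.667)
m = 3136/9 (m = (-56/3)**2 = 3136/9 ≈ 348.44)
9071/m = 9071/(3136/9) = 9071*(9/3136) = 81639/3136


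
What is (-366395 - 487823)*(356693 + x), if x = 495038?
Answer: -727563951358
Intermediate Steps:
(-366395 - 487823)*(356693 + x) = (-366395 - 487823)*(356693 + 495038) = -854218*851731 = -727563951358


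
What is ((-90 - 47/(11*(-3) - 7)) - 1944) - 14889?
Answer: -676873/40 ≈ -16922.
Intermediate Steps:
((-90 - 47/(11*(-3) - 7)) - 1944) - 14889 = ((-90 - 47/(-33 - 7)) - 1944) - 14889 = ((-90 - 47/(-40)) - 1944) - 14889 = ((-90 - 47*(-1/40)) - 1944) - 14889 = ((-90 + 47/40) - 1944) - 14889 = (-3553/40 - 1944) - 14889 = -81313/40 - 14889 = -676873/40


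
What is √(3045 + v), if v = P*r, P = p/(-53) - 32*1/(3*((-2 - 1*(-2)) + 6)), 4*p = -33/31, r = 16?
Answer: √73289292785/4929 ≈ 54.924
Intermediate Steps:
p = -33/124 (p = (-33/31)/4 = (-33*1/31)/4 = (¼)*(-33/31) = -33/124 ≈ -0.26613)
P = -104855/59148 (P = -33/124/(-53) - 32*1/(3*((-2 - 1*(-2)) + 6)) = -33/124*(-1/53) - 32*1/(3*((-2 + 2) + 6)) = 33/6572 - 32*1/(3*(0 + 6)) = 33/6572 - 32/(3*6) = 33/6572 - 32/18 = 33/6572 - 32*1/18 = 33/6572 - 16/9 = -104855/59148 ≈ -1.7728)
v = -419420/14787 (v = -104855/59148*16 = -419420/14787 ≈ -28.364)
√(3045 + v) = √(3045 - 419420/14787) = √(44606995/14787) = √73289292785/4929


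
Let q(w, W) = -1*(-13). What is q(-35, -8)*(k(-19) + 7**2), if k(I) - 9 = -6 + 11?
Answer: 819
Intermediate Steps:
q(w, W) = 13
k(I) = 14 (k(I) = 9 + (-6 + 11) = 9 + 5 = 14)
q(-35, -8)*(k(-19) + 7**2) = 13*(14 + 7**2) = 13*(14 + 49) = 13*63 = 819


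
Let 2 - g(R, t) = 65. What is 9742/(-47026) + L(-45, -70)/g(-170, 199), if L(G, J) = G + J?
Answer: 342446/211617 ≈ 1.6182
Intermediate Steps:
g(R, t) = -63 (g(R, t) = 2 - 1*65 = 2 - 65 = -63)
9742/(-47026) + L(-45, -70)/g(-170, 199) = 9742/(-47026) + (-45 - 70)/(-63) = 9742*(-1/47026) - 115*(-1/63) = -4871/23513 + 115/63 = 342446/211617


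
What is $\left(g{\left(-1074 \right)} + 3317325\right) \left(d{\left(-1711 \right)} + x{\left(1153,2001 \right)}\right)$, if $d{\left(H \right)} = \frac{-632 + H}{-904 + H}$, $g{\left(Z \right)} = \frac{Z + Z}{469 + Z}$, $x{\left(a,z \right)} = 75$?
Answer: $\frac{398322055459764}{1582075} \approx 2.5177 \cdot 10^{8}$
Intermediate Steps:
$g{\left(Z \right)} = \frac{2 Z}{469 + Z}$
$d{\left(H \right)} = \frac{-632 + H}{-904 + H}$
$\left(g{\left(-1074 \right)} + 3317325\right) \left(d{\left(-1711 \right)} + x{\left(1153,2001 \right)}\right) = \left(2 \left(-1074\right) \frac{1}{469 - 1074} + 3317325\right) \left(\frac{-632 - 1711}{-904 - 1711} + 75\right) = \left(2 \left(-1074\right) \frac{1}{-605} + 3317325\right) \left(\frac{1}{-2615} \left(-2343\right) + 75\right) = \left(2 \left(-1074\right) \left(- \frac{1}{605}\right) + 3317325\right) \left(\left(- \frac{1}{2615}\right) \left(-2343\right) + 75\right) = \left(\frac{2148}{605} + 3317325\right) \left(\frac{2343}{2615} + 75\right) = \frac{2006983773}{605} \cdot \frac{198468}{2615} = \frac{398322055459764}{1582075}$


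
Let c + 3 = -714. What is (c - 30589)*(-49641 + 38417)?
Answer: 351378544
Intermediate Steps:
c = -717 (c = -3 - 714 = -717)
(c - 30589)*(-49641 + 38417) = (-717 - 30589)*(-49641 + 38417) = -31306*(-11224) = 351378544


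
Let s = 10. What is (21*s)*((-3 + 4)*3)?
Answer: 630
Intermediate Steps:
(21*s)*((-3 + 4)*3) = (21*10)*((-3 + 4)*3) = 210*(1*3) = 210*3 = 630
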